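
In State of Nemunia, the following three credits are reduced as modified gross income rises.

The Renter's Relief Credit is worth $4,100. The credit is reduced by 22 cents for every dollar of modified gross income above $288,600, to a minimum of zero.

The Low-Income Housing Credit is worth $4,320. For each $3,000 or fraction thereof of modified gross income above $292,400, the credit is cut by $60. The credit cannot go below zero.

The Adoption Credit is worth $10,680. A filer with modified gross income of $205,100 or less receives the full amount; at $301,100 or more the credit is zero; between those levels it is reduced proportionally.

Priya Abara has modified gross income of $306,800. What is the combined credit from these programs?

Renter's Relief Credit: 22% of the $18,200 excess over $288,600 is $4,004; credit = $4,100 − $4,004 = $96.
Low-Income Housing Credit: income exceeds $292,400 by $14,400, which is 5 full-or-partial $3,000 increments; reduction = 5 × $60 = $300, leaving $4,020.
Adoption Credit: $306,800 is at or above $301,100, so the credit is $0.
Total: $96 + $4,020 + $0 = $4,116.

$4,116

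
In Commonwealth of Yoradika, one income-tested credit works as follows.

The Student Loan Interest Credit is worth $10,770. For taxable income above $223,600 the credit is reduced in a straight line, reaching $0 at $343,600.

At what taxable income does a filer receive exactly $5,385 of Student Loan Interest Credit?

$283,600

$5,385 is 5,385/10,770 of the full $10,770, so 5,385/10,770 of the $120,000 range has been used: income = $223,600 + $120,000 × 5,385/10,770 = $283,600.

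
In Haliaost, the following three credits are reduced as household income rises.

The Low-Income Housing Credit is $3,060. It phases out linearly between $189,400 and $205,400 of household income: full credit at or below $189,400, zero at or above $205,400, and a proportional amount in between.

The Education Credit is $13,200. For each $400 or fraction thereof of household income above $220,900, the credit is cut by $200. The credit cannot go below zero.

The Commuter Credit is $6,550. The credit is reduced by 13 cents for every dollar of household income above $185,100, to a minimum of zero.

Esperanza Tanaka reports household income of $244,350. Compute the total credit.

$1,400

Low-Income Housing Credit: $244,350 is at or above $205,400, so the credit is $0.
Education Credit: income exceeds $220,900 by $23,450, which is 59 full-or-partial $400 increments; reduction = 59 × $200 = $11,800, leaving $1,400.
Commuter Credit: 13% of the $59,250 excess over $185,100 is $7,702.50 ≥ base, so the credit is $0.
Total: $0 + $1,400 + $0 = $1,400.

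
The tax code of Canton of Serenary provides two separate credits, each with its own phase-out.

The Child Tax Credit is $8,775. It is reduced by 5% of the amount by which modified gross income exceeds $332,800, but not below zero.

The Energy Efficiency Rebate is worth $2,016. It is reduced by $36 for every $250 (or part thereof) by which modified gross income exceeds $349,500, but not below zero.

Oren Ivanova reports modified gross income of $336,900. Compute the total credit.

Child Tax Credit: 5% of the $4,100 excess over $332,800 is $205; credit = $8,775 − $205 = $8,570.
Energy Efficiency Rebate: $336,900 is at or below the $349,500 threshold, so the full $2,016 applies.
Total: $8,570 + $2,016 = $10,586.

$10,586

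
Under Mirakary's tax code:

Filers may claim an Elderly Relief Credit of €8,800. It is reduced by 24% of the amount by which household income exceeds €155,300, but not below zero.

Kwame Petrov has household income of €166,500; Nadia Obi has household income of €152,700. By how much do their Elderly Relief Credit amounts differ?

€2,688

Kwame (€166,500): Elderly Relief Credit: 24% of the €11,200 excess over €155,300 is €2,688; credit = €8,800 − €2,688 = €6,112.
Nadia (€152,700): Elderly Relief Credit: €152,700 is at or below the €155,300 threshold, so the full €8,800 applies.
Difference: |€6,112 − €8,800| = €2,688.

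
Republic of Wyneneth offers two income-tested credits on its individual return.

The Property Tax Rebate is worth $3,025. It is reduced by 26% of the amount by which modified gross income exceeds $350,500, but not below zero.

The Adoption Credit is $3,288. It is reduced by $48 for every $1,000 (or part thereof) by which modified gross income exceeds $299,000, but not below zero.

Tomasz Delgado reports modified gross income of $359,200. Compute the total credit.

Property Tax Rebate: 26% of the $8,700 excess over $350,500 is $2,262; credit = $3,025 − $2,262 = $763.
Adoption Credit: income exceeds $299,000 by $60,200, which is 61 full-or-partial $1,000 increments; reduction = 61 × $48 = $2,928, leaving $360.
Total: $763 + $360 = $1,123.

$1,123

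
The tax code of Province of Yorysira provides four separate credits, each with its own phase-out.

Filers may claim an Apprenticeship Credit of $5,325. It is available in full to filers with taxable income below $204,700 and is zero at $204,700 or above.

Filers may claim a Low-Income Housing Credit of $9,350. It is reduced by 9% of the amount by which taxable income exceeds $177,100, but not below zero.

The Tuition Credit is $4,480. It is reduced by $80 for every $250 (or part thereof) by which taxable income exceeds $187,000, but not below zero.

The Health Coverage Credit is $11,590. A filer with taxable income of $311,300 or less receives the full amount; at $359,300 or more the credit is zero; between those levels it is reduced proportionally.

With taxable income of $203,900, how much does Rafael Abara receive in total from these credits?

$23,853

Apprenticeship Credit: $203,900 is below the $204,700 cutoff, so the full $5,325 applies.
Low-Income Housing Credit: 9% of the $26,800 excess over $177,100 is $2,412; credit = $9,350 − $2,412 = $6,938.
Tuition Credit: income exceeds $187,000 by $16,900 → 68 increments × $80 = $5,440 ≥ base, so the credit is $0.
Health Coverage Credit: $203,900 is at or below the $311,300 threshold, so the full $11,590 applies.
Total: $5,325 + $6,938 + $0 + $11,590 = $23,853.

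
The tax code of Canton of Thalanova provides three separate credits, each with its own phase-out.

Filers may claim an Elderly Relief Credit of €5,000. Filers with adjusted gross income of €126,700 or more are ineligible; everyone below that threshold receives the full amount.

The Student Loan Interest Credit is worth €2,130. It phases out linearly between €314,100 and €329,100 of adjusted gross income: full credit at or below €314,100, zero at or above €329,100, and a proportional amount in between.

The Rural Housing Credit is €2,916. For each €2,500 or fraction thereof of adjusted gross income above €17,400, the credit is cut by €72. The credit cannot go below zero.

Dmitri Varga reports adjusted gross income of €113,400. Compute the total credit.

Elderly Relief Credit: €113,400 is below the €126,700 cutoff, so the full €5,000 applies.
Student Loan Interest Credit: €113,400 is at or below the €314,100 threshold, so the full €2,130 applies.
Rural Housing Credit: income exceeds €17,400 by €96,000, which is 39 full-or-partial €2,500 increments; reduction = 39 × €72 = €2,808, leaving €108.
Total: €5,000 + €2,130 + €108 = €7,238.

€7,238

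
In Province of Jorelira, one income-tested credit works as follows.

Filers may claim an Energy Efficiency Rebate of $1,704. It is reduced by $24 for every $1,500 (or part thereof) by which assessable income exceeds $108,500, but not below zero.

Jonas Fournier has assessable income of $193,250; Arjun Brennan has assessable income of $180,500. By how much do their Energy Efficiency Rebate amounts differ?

Jonas ($193,250): Energy Efficiency Rebate: income exceeds $108,500 by $84,750, which is 57 full-or-partial $1,500 increments; reduction = 57 × $24 = $1,368, leaving $336.
Arjun ($180,500): Energy Efficiency Rebate: income exceeds $108,500 by $72,000, which is 48 full-or-partial $1,500 increments; reduction = 48 × $24 = $1,152, leaving $552.
Difference: |$336 − $552| = $216.

$216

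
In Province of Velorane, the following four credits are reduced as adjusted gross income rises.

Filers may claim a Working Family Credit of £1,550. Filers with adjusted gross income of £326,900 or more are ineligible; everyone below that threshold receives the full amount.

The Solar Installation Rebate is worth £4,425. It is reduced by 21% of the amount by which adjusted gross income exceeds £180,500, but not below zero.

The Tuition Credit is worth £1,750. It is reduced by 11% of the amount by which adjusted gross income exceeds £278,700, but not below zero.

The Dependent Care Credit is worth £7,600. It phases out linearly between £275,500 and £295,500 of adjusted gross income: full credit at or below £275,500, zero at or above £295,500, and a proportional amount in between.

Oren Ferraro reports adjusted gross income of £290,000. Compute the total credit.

Working Family Credit: £290,000 is below the £326,900 cutoff, so the full £1,550 applies.
Solar Installation Rebate: 21% of the £109,500 excess over £180,500 is £22,995 ≥ base, so the credit is £0.
Tuition Credit: 11% of the £11,300 excess over £278,700 is £1,243; credit = £1,750 − £1,243 = £507.
Dependent Care Credit: £290,000 is £14,500 into a £20,000 phase-out range, leaving 5,500/20,000 of the credit: £7,600 × 5,500/20,000 = £2,090.
Total: £1,550 + £0 + £507 + £2,090 = £4,147.

£4,147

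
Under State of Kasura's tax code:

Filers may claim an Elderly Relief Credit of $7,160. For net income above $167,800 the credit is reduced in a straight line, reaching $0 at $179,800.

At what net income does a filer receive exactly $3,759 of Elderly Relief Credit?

$3,759 is 3,759/7,160 of the full $7,160, so 3,401/7,160 of the $12,000 range has been used: income = $167,800 + $12,000 × 3,401/7,160 = $173,500.

$173,500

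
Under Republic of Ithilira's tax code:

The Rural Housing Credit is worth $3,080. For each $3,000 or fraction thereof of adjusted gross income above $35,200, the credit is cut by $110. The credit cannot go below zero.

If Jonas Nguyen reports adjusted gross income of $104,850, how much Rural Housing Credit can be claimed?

Rural Housing Credit: income exceeds $35,200 by $69,650, which is 24 full-or-partial $3,000 increments; reduction = 24 × $110 = $2,640, leaving $440.

$440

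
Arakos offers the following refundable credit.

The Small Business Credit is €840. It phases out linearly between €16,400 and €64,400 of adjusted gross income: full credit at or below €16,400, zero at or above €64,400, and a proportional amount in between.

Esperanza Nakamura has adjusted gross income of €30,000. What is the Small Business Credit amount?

€602

Small Business Credit: €30,000 is €13,600 into a €48,000 phase-out range, leaving 34,400/48,000 of the credit: €840 × 34,400/48,000 = €602.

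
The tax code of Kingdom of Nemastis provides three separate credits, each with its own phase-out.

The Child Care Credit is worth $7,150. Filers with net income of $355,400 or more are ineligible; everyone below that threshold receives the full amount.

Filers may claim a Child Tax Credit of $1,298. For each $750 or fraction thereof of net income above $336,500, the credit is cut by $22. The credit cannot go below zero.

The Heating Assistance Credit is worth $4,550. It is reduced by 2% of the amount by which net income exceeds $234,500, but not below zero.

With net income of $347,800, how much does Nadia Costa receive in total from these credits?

$10,380

Child Care Credit: $347,800 is below the $355,400 cutoff, so the full $7,150 applies.
Child Tax Credit: income exceeds $336,500 by $11,300, which is 16 full-or-partial $750 increments; reduction = 16 × $22 = $352, leaving $946.
Heating Assistance Credit: 2% of the $113,300 excess over $234,500 is $2,266; credit = $4,550 − $2,266 = $2,284.
Total: $7,150 + $946 + $2,284 = $10,380.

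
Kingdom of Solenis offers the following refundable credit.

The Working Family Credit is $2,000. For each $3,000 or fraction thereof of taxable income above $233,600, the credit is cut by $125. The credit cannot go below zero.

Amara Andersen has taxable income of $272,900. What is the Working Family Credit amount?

$250

Working Family Credit: income exceeds $233,600 by $39,300, which is 14 full-or-partial $3,000 increments; reduction = 14 × $125 = $1,750, leaving $250.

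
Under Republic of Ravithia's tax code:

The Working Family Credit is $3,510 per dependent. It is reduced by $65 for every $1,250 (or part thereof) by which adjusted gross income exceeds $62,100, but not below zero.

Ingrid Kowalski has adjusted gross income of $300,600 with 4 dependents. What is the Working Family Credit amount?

$1,625

Working Family Credit: base = 4 × $3,510 = $14,040. income exceeds $62,100 by $238,500, which is 191 full-or-partial $1,250 increments; reduction = 191 × $65 = $12,415, leaving $1,625.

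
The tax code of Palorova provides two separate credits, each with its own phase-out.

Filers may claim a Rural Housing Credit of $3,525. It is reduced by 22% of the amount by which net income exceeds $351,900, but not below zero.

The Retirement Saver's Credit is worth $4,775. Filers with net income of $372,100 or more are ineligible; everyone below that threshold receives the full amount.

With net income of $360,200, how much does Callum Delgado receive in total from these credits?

Rural Housing Credit: 22% of the $8,300 excess over $351,900 is $1,826; credit = $3,525 − $1,826 = $1,699.
Retirement Saver's Credit: $360,200 is below the $372,100 cutoff, so the full $4,775 applies.
Total: $1,699 + $4,775 = $6,474.

$6,474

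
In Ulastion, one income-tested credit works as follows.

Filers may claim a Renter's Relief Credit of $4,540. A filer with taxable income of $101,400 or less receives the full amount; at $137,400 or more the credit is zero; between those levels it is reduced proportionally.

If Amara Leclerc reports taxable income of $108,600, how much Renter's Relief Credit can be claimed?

Renter's Relief Credit: $108,600 is $7,200 into a $36,000 phase-out range, leaving 28,800/36,000 of the credit: $4,540 × 28,800/36,000 = $3,632.

$3,632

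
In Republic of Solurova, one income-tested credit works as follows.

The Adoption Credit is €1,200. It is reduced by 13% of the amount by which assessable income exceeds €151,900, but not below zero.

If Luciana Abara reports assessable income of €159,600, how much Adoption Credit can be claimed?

€199

Adoption Credit: 13% of the €7,700 excess over €151,900 is €1,001; credit = €1,200 − €1,001 = €199.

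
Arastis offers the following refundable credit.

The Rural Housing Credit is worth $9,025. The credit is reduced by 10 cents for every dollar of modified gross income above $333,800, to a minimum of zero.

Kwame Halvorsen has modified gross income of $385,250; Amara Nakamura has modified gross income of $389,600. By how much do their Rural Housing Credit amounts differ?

$435

Kwame ($385,250): Rural Housing Credit: 10% of the $51,450 excess over $333,800 is $5,145; credit = $9,025 − $5,145 = $3,880.
Amara ($389,600): Rural Housing Credit: 10% of the $55,800 excess over $333,800 is $5,580; credit = $9,025 − $5,580 = $3,445.
Difference: |$3,880 − $3,445| = $435.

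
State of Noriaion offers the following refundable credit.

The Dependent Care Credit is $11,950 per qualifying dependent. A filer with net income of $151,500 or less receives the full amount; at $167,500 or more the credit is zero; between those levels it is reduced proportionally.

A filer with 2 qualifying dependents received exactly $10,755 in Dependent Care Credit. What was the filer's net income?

$160,300

Full credit = 2 × $11,950 = $23,900.
$10,755 is 10,755/23,900 of the full $23,900, so 13,145/23,900 of the $16,000 range has been used: income = $151,500 + $16,000 × 13,145/23,900 = $160,300.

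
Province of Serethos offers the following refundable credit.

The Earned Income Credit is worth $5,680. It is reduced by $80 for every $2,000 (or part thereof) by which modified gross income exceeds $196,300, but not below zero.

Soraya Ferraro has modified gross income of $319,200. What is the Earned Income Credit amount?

$720

Earned Income Credit: income exceeds $196,300 by $122,900, which is 62 full-or-partial $2,000 increments; reduction = 62 × $80 = $4,960, leaving $720.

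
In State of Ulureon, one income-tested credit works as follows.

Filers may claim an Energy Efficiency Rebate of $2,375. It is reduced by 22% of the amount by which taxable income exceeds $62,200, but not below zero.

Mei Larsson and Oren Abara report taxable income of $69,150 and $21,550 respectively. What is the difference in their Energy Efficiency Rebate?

$1,529

Mei ($69,150): Energy Efficiency Rebate: 22% of the $6,950 excess over $62,200 is $1,529; credit = $2,375 − $1,529 = $846.
Oren ($21,550): Energy Efficiency Rebate: $21,550 is at or below the $62,200 threshold, so the full $2,375 applies.
Difference: |$846 − $2,375| = $1,529.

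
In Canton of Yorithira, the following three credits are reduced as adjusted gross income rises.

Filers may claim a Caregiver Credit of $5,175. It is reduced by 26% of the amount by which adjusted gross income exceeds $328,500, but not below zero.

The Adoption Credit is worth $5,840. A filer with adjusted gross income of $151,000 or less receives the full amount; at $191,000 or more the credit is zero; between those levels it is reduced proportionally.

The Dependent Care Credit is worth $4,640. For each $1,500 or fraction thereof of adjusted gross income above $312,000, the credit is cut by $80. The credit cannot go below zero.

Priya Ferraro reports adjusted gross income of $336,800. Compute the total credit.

Caregiver Credit: 26% of the $8,300 excess over $328,500 is $2,158; credit = $5,175 − $2,158 = $3,017.
Adoption Credit: $336,800 is at or above $191,000, so the credit is $0.
Dependent Care Credit: income exceeds $312,000 by $24,800, which is 17 full-or-partial $1,500 increments; reduction = 17 × $80 = $1,360, leaving $3,280.
Total: $3,017 + $0 + $3,280 = $6,297.

$6,297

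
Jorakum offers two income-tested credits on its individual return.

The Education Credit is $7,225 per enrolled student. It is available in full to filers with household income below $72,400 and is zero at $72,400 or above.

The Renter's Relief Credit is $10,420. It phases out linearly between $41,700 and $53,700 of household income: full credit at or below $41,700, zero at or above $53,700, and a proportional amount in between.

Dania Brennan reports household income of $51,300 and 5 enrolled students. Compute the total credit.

$38,209

Education Credit: base = 5 × $7,225 = $36,125. $51,300 is below the $72,400 cutoff, so the full $36,125 applies.
Renter's Relief Credit: $51,300 is $9,600 into a $12,000 phase-out range, leaving 2,400/12,000 of the credit: $10,420 × 2,400/12,000 = $2,084.
Total: $36,125 + $2,084 = $38,209.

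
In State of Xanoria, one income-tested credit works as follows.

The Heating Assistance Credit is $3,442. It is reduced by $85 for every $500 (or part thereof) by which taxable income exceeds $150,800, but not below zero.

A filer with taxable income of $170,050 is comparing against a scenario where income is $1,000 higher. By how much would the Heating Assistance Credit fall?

At $170,050 — income exceeds $150,800 by $19,250, which is 39 full-or-partial $500 increments; reduction = 39 × $85 = $3,315, leaving $127.
At $171,050 — income exceeds $150,800 by $20,250 → 41 increments × $85 = $3,485 ≥ base, so the credit is $0.
Lost: $127 − $0 = $127.

$127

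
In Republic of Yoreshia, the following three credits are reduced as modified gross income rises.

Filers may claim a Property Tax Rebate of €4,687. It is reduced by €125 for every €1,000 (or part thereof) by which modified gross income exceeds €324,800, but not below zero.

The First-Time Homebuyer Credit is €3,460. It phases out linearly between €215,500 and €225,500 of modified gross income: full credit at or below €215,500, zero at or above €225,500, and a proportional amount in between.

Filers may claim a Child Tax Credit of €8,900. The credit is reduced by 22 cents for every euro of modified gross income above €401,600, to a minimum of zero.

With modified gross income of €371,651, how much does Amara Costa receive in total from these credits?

€8,900

Property Tax Rebate: income exceeds €324,800 by €46,851 → 47 increments × €125 = €5,875 ≥ base, so the credit is €0.
First-Time Homebuyer Credit: €371,651 is at or above €225,500, so the credit is €0.
Child Tax Credit: €371,651 is at or below the €401,600 threshold, so the full €8,900 applies.
Total: €0 + €0 + €8,900 = €8,900.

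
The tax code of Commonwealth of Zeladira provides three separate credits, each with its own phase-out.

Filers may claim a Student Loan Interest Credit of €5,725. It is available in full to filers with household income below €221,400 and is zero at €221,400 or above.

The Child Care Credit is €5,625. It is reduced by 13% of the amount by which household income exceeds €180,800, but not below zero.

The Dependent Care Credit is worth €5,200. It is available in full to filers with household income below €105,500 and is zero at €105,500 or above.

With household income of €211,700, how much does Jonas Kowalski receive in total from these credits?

Student Loan Interest Credit: €211,700 is below the €221,400 cutoff, so the full €5,725 applies.
Child Care Credit: 13% of the €30,900 excess over €180,800 is €4,017; credit = €5,625 − €4,017 = €1,608.
Dependent Care Credit: €211,700 meets or exceeds the €105,500 cutoff, so the credit is €0.
Total: €5,725 + €1,608 + €0 = €7,333.

€7,333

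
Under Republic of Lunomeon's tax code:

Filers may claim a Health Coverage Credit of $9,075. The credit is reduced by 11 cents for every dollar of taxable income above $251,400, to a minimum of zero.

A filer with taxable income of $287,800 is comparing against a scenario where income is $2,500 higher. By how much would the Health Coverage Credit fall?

At $287,800 — 11% of the $36,400 excess over $251,400 is $4,004; credit = $9,075 − $4,004 = $5,071.
At $290,300 — 11% of the $38,900 excess over $251,400 is $4,279; credit = $9,075 − $4,279 = $4,796.
Lost: $5,071 − $4,796 = $275.

$275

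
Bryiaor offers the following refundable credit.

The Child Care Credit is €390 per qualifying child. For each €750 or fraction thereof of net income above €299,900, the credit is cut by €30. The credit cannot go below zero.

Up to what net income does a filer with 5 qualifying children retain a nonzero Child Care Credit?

Full credit = 5 × €390 = €1,950.
After 64 increments the reduction is 64 × €30 = €1,920, leaving €30; one more increment wipes it out. Increment 64 ends at excess 64 × €750 = €48,000, so the highest qualifying income is €299,900 + €48,000 = €347,900.

€347,900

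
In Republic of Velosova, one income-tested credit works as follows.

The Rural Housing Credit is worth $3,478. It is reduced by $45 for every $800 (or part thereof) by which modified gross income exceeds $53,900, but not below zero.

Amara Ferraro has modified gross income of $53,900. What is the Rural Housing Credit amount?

Rural Housing Credit: $53,900 is at or below the $53,900 threshold, so the full $3,478 applies.

$3,478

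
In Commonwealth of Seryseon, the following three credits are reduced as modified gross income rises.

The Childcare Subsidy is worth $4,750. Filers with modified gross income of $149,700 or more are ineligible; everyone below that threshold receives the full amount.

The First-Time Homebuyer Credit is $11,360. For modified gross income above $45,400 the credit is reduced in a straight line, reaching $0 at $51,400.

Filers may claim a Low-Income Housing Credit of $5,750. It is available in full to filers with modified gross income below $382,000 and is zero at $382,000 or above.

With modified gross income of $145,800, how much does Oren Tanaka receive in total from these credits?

$10,500

Childcare Subsidy: $145,800 is below the $149,700 cutoff, so the full $4,750 applies.
First-Time Homebuyer Credit: $145,800 is at or above $51,400, so the credit is $0.
Low-Income Housing Credit: $145,800 is below the $382,000 cutoff, so the full $5,750 applies.
Total: $4,750 + $0 + $5,750 = $10,500.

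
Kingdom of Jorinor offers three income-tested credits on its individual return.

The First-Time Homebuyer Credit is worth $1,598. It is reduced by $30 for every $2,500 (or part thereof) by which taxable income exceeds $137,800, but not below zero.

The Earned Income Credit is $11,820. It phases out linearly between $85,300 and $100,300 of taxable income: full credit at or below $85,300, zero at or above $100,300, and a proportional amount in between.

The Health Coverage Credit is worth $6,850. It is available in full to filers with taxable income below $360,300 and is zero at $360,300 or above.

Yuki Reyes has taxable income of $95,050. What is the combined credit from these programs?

First-Time Homebuyer Credit: $95,050 is at or below the $137,800 threshold, so the full $1,598 applies.
Earned Income Credit: $95,050 is $9,750 into a $15,000 phase-out range, leaving 5,250/15,000 of the credit: $11,820 × 5,250/15,000 = $4,137.
Health Coverage Credit: $95,050 is below the $360,300 cutoff, so the full $6,850 applies.
Total: $1,598 + $4,137 + $6,850 = $12,585.

$12,585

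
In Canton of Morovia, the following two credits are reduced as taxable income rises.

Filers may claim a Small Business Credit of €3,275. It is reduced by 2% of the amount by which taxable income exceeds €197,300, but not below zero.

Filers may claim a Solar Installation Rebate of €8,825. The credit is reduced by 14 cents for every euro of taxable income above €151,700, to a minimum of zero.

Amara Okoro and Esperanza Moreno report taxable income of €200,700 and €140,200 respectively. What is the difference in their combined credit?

Amara (€200,700): Small Business Credit: 2% of the €3,400 excess over €197,300 is €68; credit = €3,275 − €68 = €3,207. Solar Installation Rebate: 14% of the €49,000 excess over €151,700 is €6,860; credit = €8,825 − €6,860 = €1,965. total €3,207 + €1,965 = €5,172
Esperanza (€140,200): Small Business Credit: €140,200 is at or below the €197,300 threshold, so the full €3,275 applies. Solar Installation Rebate: €140,200 is at or below the €151,700 threshold, so the full €8,825 applies. total €3,275 + €8,825 = €12,100
Difference: |€5,172 − €12,100| = €6,928.

€6,928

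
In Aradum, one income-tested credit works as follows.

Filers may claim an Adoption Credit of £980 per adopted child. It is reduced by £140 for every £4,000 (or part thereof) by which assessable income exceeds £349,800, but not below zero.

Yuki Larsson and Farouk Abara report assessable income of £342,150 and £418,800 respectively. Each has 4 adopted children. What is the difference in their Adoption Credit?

£2,520

Yuki (£342,150): Adoption Credit: base = 4 × £980 = £3,920. £342,150 is at or below the £349,800 threshold, so the full £3,920 applies.
Farouk (£418,800): Adoption Credit: base = 4 × £980 = £3,920. income exceeds £349,800 by £69,000, which is 18 full-or-partial £4,000 increments; reduction = 18 × £140 = £2,520, leaving £1,400.
Difference: |£3,920 − £1,400| = £2,520.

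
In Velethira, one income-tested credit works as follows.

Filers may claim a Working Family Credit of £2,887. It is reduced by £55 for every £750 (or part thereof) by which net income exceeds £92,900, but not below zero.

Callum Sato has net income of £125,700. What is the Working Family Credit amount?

£467

Working Family Credit: income exceeds £92,900 by £32,800, which is 44 full-or-partial £750 increments; reduction = 44 × £55 = £2,420, leaving £467.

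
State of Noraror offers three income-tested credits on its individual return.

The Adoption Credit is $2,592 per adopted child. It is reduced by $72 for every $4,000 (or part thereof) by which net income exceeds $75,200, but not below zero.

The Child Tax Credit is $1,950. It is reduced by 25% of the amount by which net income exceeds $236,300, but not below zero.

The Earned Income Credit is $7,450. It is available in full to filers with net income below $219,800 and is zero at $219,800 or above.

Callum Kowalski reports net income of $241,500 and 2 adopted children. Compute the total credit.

Adoption Credit: base = 2 × $2,592 = $5,184. income exceeds $75,200 by $166,300, which is 42 full-or-partial $4,000 increments; reduction = 42 × $72 = $3,024, leaving $2,160.
Child Tax Credit: 25% of the $5,200 excess over $236,300 is $1,300; credit = $1,950 − $1,300 = $650.
Earned Income Credit: $241,500 meets or exceeds the $219,800 cutoff, so the credit is $0.
Total: $2,160 + $650 + $0 = $2,810.

$2,810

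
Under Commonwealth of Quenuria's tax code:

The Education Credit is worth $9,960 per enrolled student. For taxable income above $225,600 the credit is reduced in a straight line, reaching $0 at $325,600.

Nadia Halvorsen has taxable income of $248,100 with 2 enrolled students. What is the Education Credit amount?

$15,438

Education Credit: base = 2 × $9,960 = $19,920. $248,100 is $22,500 into a $100,000 phase-out range, leaving 77,500/100,000 of the credit: $19,920 × 77,500/100,000 = $15,438.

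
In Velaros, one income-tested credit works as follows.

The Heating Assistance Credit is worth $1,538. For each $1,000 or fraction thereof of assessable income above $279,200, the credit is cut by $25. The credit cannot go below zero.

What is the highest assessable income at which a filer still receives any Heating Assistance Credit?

After 61 increments the reduction is 61 × $25 = $1,525, leaving $13; one more increment wipes it out. Increment 61 ends at excess 61 × $1,000 = $61,000, so the highest qualifying income is $279,200 + $61,000 = $340,200.

$340,200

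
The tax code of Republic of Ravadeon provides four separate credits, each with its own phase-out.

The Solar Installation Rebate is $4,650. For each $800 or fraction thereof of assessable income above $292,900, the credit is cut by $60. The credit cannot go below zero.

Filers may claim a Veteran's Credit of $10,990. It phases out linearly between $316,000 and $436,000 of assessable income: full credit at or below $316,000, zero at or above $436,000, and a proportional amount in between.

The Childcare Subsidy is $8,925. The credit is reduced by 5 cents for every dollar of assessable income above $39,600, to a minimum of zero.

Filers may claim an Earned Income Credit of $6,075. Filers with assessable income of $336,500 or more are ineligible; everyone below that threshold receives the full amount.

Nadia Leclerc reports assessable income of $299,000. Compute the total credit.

Solar Installation Rebate: income exceeds $292,900 by $6,100, which is 8 full-or-partial $800 increments; reduction = 8 × $60 = $480, leaving $4,170.
Veteran's Credit: $299,000 is at or below the $316,000 threshold, so the full $10,990 applies.
Childcare Subsidy: 5% of the $259,400 excess over $39,600 is $12,970 ≥ base, so the credit is $0.
Earned Income Credit: $299,000 is below the $336,500 cutoff, so the full $6,075 applies.
Total: $4,170 + $10,990 + $0 + $6,075 = $21,235.

$21,235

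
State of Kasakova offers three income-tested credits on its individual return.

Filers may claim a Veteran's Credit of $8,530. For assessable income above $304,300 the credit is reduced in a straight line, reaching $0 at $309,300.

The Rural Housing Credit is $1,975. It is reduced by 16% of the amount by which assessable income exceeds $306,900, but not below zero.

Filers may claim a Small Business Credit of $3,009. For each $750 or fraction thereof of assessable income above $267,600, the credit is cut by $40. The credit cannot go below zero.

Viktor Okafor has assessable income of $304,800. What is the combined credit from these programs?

Veteran's Credit: $304,800 is $500 into a $5,000 phase-out range, leaving 4,500/5,000 of the credit: $8,530 × 4,500/5,000 = $7,677.
Rural Housing Credit: $304,800 is at or below the $306,900 threshold, so the full $1,975 applies.
Small Business Credit: income exceeds $267,600 by $37,200, which is 50 full-or-partial $750 increments; reduction = 50 × $40 = $2,000, leaving $1,009.
Total: $7,677 + $1,975 + $1,009 = $10,661.

$10,661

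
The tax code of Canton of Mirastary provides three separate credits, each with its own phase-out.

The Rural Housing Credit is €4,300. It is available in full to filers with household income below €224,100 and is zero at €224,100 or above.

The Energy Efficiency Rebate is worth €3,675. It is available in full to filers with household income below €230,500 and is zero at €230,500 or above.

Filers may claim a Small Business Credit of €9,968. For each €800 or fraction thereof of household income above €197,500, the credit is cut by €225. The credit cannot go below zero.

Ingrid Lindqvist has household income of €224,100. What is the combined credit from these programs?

Rural Housing Credit: €224,100 meets or exceeds the €224,100 cutoff, so the credit is €0.
Energy Efficiency Rebate: €224,100 is below the €230,500 cutoff, so the full €3,675 applies.
Small Business Credit: income exceeds €197,500 by €26,600, which is 34 full-or-partial €800 increments; reduction = 34 × €225 = €7,650, leaving €2,318.
Total: €0 + €3,675 + €2,318 = €5,993.

€5,993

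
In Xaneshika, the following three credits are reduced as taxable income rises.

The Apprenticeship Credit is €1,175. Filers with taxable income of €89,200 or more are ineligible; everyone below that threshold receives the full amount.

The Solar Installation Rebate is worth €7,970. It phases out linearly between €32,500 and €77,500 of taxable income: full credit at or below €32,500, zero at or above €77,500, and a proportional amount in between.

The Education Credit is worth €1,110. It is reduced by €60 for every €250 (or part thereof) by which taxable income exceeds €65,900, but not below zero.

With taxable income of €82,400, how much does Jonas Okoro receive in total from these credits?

Apprenticeship Credit: €82,400 is below the €89,200 cutoff, so the full €1,175 applies.
Solar Installation Rebate: €82,400 is at or above €77,500, so the credit is €0.
Education Credit: income exceeds €65,900 by €16,500 → 66 increments × €60 = €3,960 ≥ base, so the credit is €0.
Total: €1,175 + €0 + €0 = €1,175.

€1,175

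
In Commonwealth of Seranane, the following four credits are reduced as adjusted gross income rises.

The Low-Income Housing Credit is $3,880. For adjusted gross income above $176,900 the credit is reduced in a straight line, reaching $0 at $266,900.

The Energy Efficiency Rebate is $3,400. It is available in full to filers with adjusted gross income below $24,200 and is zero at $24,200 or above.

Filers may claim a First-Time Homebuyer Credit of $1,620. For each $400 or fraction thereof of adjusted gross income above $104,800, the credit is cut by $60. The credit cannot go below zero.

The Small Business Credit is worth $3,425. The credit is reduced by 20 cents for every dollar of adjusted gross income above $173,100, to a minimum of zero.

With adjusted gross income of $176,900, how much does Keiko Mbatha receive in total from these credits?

Low-Income Housing Credit: $176,900 is at or below the $176,900 threshold, so the full $3,880 applies.
Energy Efficiency Rebate: $176,900 meets or exceeds the $24,200 cutoff, so the credit is $0.
First-Time Homebuyer Credit: income exceeds $104,800 by $72,100 → 181 increments × $60 = $10,860 ≥ base, so the credit is $0.
Small Business Credit: 20% of the $3,800 excess over $173,100 is $760; credit = $3,425 − $760 = $2,665.
Total: $3,880 + $0 + $0 + $2,665 = $6,545.

$6,545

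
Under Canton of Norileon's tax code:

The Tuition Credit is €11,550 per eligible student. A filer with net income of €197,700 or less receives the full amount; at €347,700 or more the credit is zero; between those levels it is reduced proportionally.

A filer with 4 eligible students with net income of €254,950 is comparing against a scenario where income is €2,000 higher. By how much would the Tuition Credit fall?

€616

At €254,950 — base = 4 × €11,550 = €46,200. €254,950 is €57,250 into a €150,000 phase-out range, leaving 92,750/150,000 of the credit: €46,200 × 92,750/150,000 = €28,567.
At €256,950 — base = 4 × €11,550 = €46,200. €256,950 is €59,250 into a €150,000 phase-out range, leaving 90,750/150,000 of the credit: €46,200 × 90,750/150,000 = €27,951.
Lost: €28,567 − €27,951 = €616.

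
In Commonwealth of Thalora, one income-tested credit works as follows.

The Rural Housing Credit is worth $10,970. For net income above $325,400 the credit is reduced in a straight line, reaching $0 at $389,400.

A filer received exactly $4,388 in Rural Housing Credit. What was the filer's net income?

$4,388 is 4,388/10,970 of the full $10,970, so 6,582/10,970 of the $64,000 range has been used: income = $325,400 + $64,000 × 6,582/10,970 = $363,800.

$363,800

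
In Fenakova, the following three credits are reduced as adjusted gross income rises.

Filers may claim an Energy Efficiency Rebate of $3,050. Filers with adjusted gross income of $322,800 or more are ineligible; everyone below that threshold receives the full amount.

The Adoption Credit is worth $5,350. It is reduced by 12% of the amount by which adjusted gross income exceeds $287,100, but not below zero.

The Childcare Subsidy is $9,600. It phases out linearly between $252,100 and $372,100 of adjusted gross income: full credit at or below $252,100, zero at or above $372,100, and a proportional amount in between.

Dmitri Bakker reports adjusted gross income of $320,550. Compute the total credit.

$8,510

Energy Efficiency Rebate: $320,550 is below the $322,800 cutoff, so the full $3,050 applies.
Adoption Credit: 12% of the $33,450 excess over $287,100 is $4,014; credit = $5,350 − $4,014 = $1,336.
Childcare Subsidy: $320,550 is $68,450 into a $120,000 phase-out range, leaving 51,550/120,000 of the credit: $9,600 × 51,550/120,000 = $4,124.
Total: $3,050 + $1,336 + $4,124 = $8,510.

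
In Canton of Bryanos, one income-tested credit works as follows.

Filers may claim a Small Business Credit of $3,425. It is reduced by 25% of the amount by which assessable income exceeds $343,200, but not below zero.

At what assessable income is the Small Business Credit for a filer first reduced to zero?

$356,900

The credit falls by 25% of each dollar above $343,200, so it reaches zero when the excess is $3,425 / 25% = $13,700: income = $343,200 + $13,700 = $356,900.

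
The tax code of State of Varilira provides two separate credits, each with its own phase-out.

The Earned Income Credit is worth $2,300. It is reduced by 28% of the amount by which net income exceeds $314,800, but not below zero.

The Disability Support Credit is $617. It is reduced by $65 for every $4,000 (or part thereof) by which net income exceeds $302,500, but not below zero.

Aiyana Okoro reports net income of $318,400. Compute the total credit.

Earned Income Credit: 28% of the $3,600 excess over $314,800 is $1,008; credit = $2,300 − $1,008 = $1,292.
Disability Support Credit: income exceeds $302,500 by $15,900, which is 4 full-or-partial $4,000 increments; reduction = 4 × $65 = $260, leaving $357.
Total: $1,292 + $357 = $1,649.

$1,649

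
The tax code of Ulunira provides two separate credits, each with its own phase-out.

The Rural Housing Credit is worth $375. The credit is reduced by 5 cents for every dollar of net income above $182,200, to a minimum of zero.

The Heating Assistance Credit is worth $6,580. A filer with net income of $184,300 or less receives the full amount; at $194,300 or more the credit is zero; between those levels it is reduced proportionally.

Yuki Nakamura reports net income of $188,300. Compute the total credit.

Rural Housing Credit: 5% of the $6,100 excess over $182,200 is $305; credit = $375 − $305 = $70.
Heating Assistance Credit: $188,300 is $4,000 into a $10,000 phase-out range, leaving 6,000/10,000 of the credit: $6,580 × 6,000/10,000 = $3,948.
Total: $70 + $3,948 = $4,018.

$4,018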